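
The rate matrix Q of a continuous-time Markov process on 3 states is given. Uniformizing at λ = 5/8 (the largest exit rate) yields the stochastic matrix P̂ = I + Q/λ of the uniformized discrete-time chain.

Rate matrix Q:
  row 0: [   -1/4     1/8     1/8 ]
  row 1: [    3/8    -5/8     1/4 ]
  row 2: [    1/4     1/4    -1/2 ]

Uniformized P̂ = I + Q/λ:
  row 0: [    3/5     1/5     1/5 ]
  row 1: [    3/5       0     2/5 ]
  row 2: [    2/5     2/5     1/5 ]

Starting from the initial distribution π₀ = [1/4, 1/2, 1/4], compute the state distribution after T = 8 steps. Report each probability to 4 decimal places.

t=0: π = [0.2500, 0.5000, 0.2500]
t=1: π = [0.5500, 0.1500, 0.3000]
t=2: π = [0.5400, 0.2300, 0.2300]
t=3: π = [0.5540, 0.2000, 0.2460]
t=4: π = [0.5508, 0.2092, 0.2400]
t=5: π = [0.5520, 0.2062, 0.2418]
t=6: π = [0.5516, 0.2071, 0.2412]
t=7: π = [0.5518, 0.2068, 0.2414]
t=8: π = [0.5517, 0.2069, 0.2414]

π = [0.5517, 0.2069, 0.2414]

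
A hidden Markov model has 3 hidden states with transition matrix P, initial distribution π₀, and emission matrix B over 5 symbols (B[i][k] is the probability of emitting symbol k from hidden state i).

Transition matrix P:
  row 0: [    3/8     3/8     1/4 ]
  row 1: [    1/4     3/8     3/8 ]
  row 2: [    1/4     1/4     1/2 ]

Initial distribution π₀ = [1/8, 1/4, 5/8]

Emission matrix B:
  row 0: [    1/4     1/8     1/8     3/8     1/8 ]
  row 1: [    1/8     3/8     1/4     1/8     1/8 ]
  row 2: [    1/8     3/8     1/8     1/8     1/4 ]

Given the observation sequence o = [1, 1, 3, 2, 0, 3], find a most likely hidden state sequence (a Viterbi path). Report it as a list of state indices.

path = [2, 2, 0, 1, 0, 0]

t=0: δ = [1.562e-02, 9.375e-02, 2.344e-01]  (obs o_0=1)
t=1: δ = [7.324e-03, 2.197e-02, 4.395e-02]  ψ = [2, 2, 2]  (obs o_1=1)
t=2: δ = [4.120e-03, 1.373e-03, 2.747e-03]  ψ = [2, 2, 2]  (obs o_2=3)
t=3: δ = [1.931e-04, 3.862e-04, 1.717e-04]  ψ = [0, 0, 2]  (obs o_3=2)
t=4: δ = [2.414e-05, 1.810e-05, 1.810e-05]  ψ = [1, 1, 1]  (obs o_4=0)
t=5: δ = [3.395e-06, 1.132e-06, 1.132e-06]  ψ = [0, 0, 2]  (obs o_5=3)
backtrack: best end state = 0; path = [2, 2, 0, 1, 0, 0]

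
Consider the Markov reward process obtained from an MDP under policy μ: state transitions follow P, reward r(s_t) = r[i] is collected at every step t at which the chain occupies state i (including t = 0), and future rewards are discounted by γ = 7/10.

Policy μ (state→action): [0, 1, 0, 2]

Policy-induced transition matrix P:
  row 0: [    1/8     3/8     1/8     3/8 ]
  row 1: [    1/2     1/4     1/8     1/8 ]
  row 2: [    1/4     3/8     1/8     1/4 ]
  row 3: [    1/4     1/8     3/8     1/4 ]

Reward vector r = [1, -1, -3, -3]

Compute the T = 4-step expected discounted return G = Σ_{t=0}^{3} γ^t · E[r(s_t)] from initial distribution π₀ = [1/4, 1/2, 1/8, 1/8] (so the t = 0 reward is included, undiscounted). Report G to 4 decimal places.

G = -2.8379

t=0: π = [0.2500, 0.5000, 0.1250, 0.1250], E[r] = -1.0000, γ^t·E[r] = -1.000000, running G = -1.000000
t=1: π = [0.3438, 0.2813, 0.1563, 0.2188], E[r] = -1.0625, γ^t·E[r] = -0.743750, running G = -1.743750
t=2: π = [0.2773, 0.2852, 0.1797, 0.2578], E[r] = -1.3203, γ^t·E[r] = -0.646953, running G = -2.390703
t=3: π = [0.2866, 0.2749, 0.1895, 0.2490], E[r] = -1.3037, γ^t·E[r] = -0.447173, running G = -2.837876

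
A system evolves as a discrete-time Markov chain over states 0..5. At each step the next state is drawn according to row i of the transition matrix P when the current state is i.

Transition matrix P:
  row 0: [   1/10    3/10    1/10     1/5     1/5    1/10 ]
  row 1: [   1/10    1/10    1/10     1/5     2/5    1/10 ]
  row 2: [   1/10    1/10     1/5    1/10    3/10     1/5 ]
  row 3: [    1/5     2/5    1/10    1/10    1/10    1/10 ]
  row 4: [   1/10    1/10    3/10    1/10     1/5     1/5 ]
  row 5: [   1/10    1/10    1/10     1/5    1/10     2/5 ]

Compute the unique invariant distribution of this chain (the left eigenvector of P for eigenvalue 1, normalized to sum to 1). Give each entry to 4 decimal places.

π = [0.1148, 0.1673, 0.1589, 0.1478, 0.2149, 0.1963]

Balance equations π_j = Σ_i π_i·P[i][j]:
  π_0 = 1/10·π_0 + 1/10·π_1 + 1/10·π_2 + 1/5·π_3 + 1/10·π_4 + 1/10·π_5
  π_1 = 3/10·π_0 + 1/10·π_1 + 1/10·π_2 + 2/5·π_3 + 1/10·π_4 + 1/10·π_5
  π_2 = 1/10·π_0 + 1/10·π_1 + 1/5·π_2 + 1/10·π_3 + 3/10·π_4 + 1/10·π_5
  π_3 = 1/5·π_0 + 1/5·π_1 + 1/10·π_2 + 1/10·π_3 + 1/10·π_4 + 1/5·π_5
  π_4 = 1/5·π_0 + 2/5·π_1 + 3/10·π_2 + 1/10·π_3 + 1/5·π_4 + 1/10·π_5
  normalize: π_0 + π_1 + π_2 + π_3 + π_4 + π_5 = 1
Solving the linear system gives exactly π = [448/3903, 653/3903, 6821/42933, 577/3903, 3076/14311, 766/3903].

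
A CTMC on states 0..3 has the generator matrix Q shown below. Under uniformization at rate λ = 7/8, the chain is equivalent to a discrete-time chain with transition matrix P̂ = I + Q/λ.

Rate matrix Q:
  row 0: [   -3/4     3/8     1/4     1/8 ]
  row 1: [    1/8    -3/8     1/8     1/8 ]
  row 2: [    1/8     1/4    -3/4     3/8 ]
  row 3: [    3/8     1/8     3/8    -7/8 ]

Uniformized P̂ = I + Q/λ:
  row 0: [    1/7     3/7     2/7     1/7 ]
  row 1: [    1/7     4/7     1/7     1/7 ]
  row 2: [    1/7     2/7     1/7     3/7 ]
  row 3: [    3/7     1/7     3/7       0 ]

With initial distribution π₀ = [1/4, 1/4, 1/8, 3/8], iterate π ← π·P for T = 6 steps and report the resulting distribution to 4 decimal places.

t=0: π = [0.2500, 0.2500, 0.1250, 0.3750]
t=1: π = [0.2500, 0.3393, 0.2857, 0.1250]
t=2: π = [0.1786, 0.4005, 0.2143, 0.2066]
t=3: π = [0.2019, 0.3961, 0.2274, 0.1746]
t=4: π = [0.1927, 0.4028, 0.2216, 0.1829]
t=5: π = [0.1951, 0.4022, 0.2226, 0.1800]
t=6: π = [0.1943, 0.4028, 0.2222, 0.1808]

π = [0.1943, 0.4028, 0.2222, 0.1808]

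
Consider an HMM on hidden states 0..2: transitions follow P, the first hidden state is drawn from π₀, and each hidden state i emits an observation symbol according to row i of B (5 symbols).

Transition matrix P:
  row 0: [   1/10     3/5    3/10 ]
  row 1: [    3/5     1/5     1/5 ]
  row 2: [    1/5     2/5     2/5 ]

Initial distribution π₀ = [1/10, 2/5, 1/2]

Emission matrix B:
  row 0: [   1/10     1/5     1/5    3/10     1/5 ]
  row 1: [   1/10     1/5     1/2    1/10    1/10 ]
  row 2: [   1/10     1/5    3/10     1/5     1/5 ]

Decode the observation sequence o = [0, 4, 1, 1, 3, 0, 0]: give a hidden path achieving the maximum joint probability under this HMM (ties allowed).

t=0: δ = [1.000e-02, 4.000e-02, 5.000e-02]  (obs o_0=0)
t=1: δ = [4.800e-03, 2.000e-03, 4.000e-03]  ψ = [1, 2, 2]  (obs o_1=4)
t=2: δ = [2.400e-04, 5.760e-04, 3.200e-04]  ψ = [1, 0, 2]  (obs o_2=1)
t=3: δ = [6.912e-05, 2.880e-05, 2.560e-05]  ψ = [1, 0, 2]  (obs o_3=1)
t=4: δ = [5.184e-06, 4.147e-06, 4.147e-06]  ψ = [1, 0, 0]  (obs o_4=3)
t=5: δ = [2.488e-07, 3.110e-07, 1.659e-07]  ψ = [1, 0, 2]  (obs o_5=0)
t=6: δ = [1.866e-08, 1.493e-08, 7.465e-09]  ψ = [1, 0, 0]  (obs o_6=0)
backtrack: best end state = 0; path = [2, 1, 0, 1, 0, 1, 0]

path = [2, 1, 0, 1, 0, 1, 0]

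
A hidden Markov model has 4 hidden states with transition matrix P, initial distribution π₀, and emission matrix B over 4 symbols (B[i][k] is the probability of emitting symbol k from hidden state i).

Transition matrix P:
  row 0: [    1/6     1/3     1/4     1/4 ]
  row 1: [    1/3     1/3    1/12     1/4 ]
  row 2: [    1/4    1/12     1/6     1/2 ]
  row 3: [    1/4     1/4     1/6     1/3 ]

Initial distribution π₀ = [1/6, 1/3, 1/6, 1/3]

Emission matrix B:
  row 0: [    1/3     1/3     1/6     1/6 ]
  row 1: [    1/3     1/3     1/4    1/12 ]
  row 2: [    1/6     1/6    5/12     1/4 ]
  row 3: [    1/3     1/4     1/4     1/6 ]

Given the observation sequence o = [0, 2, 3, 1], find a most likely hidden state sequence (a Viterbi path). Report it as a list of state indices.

t=0: δ = [5.556e-02, 1.111e-01, 2.778e-02, 1.111e-01]  (obs o_0=0)
t=1: δ = [6.173e-03, 9.259e-03, 7.716e-03, 9.259e-03]  ψ = [1, 1, 3, 3]  (obs o_1=2)
t=2: δ = [5.144e-04, 2.572e-04, 3.858e-04, 6.430e-04]  ψ = [1, 1, 0, 2]  (obs o_2=3)
t=3: δ = [5.358e-05, 5.716e-05, 2.143e-05, 5.358e-05]  ψ = [3, 0, 0, 3]  (obs o_3=1)
backtrack: best end state = 1; path = [1, 1, 0, 1]

path = [1, 1, 0, 1]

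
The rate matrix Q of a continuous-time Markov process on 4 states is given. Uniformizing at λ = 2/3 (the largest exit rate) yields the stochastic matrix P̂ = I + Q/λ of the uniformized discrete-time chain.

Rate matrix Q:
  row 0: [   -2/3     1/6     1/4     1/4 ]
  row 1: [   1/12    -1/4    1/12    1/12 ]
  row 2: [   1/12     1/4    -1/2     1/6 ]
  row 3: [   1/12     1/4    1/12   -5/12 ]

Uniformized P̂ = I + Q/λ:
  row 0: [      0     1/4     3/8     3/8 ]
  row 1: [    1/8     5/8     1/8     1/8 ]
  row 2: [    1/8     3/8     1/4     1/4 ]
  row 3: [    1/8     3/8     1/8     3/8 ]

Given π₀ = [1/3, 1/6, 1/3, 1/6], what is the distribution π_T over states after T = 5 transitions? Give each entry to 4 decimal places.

π = [0.1111, 0.4811, 0.1746, 0.2332]

t=0: π = [0.3333, 0.1667, 0.3333, 0.1667]
t=1: π = [0.0833, 0.3750, 0.2500, 0.2917]
t=2: π = [0.1146, 0.4583, 0.1771, 0.2500]
t=3: π = [0.1107, 0.4753, 0.1758, 0.2383]
t=4: π = [0.1112, 0.4800, 0.1746, 0.2342]
t=5: π = [0.1111, 0.4811, 0.1746, 0.2332]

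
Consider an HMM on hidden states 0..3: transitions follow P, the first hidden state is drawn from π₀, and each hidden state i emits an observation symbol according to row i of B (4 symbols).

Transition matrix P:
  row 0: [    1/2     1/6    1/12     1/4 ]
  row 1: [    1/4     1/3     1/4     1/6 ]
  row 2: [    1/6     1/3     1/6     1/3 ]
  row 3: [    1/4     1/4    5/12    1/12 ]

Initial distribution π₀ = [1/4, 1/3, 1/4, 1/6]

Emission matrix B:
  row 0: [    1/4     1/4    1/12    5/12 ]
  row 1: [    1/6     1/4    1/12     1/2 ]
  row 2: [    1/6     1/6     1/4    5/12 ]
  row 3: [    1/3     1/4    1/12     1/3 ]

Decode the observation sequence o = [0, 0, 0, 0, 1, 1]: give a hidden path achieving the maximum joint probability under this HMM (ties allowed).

t=0: δ = [6.250e-02, 5.556e-02, 4.167e-02, 5.556e-02]  (obs o_0=0)
t=1: δ = [7.812e-03, 3.086e-03, 3.858e-03, 5.208e-03]  ψ = [0, 1, 3, 0]  (obs o_1=0)
t=2: δ = [9.766e-04, 2.170e-04, 3.617e-04, 6.510e-04]  ψ = [0, 0, 3, 0]  (obs o_2=0)
t=3: δ = [1.221e-04, 2.713e-05, 4.521e-05, 8.138e-05]  ψ = [0, 0, 3, 0]  (obs o_3=0)
t=4: δ = [1.526e-05, 5.086e-06, 5.651e-06, 7.629e-06]  ψ = [0, 0, 3, 0]  (obs o_4=1)
t=5: δ = [1.907e-06, 6.358e-07, 5.298e-07, 9.537e-07]  ψ = [0, 0, 3, 0]  (obs o_5=1)
backtrack: best end state = 0; path = [0, 0, 0, 0, 0, 0]

path = [0, 0, 0, 0, 0, 0]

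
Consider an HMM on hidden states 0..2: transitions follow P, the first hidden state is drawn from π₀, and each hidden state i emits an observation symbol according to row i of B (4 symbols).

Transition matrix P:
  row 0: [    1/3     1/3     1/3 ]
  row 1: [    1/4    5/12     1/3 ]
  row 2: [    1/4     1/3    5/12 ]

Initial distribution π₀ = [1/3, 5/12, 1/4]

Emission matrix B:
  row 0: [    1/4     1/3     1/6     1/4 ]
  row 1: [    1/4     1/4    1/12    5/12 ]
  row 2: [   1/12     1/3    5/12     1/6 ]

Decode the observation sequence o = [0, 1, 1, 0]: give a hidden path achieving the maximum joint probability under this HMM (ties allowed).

path = [1, 2, 2, 1]

t=0: δ = [8.333e-02, 1.042e-01, 2.083e-02]  (obs o_0=0)
t=1: δ = [9.259e-03, 1.085e-02, 1.157e-02]  ψ = [0, 1, 1]  (obs o_1=1)
t=2: δ = [1.029e-03, 1.130e-03, 1.608e-03]  ψ = [0, 1, 2]  (obs o_2=1)
t=3: δ = [1.005e-04, 1.340e-04, 5.582e-05]  ψ = [2, 2, 2]  (obs o_3=0)
backtrack: best end state = 1; path = [1, 2, 2, 1]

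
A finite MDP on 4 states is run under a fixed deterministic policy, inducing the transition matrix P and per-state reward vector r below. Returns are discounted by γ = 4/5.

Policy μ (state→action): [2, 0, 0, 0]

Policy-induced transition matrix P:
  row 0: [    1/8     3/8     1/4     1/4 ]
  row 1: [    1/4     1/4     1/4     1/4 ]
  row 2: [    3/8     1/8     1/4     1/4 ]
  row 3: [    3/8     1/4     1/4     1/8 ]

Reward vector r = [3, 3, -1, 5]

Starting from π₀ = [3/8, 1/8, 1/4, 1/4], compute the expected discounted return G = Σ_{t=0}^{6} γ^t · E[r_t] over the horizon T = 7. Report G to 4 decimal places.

G = 9.7095

t=0: π = [0.3750, 0.1250, 0.2500, 0.2500], E[r] = 2.5000, γ^t·E[r] = 2.500000, running G = 2.500000
t=1: π = [0.2656, 0.2656, 0.2500, 0.2188], E[r] = 2.4375, γ^t·E[r] = 1.950000, running G = 4.450000
t=2: π = [0.2754, 0.2520, 0.2500, 0.2227], E[r] = 2.4453, γ^t·E[r] = 1.565000, running G = 6.015000
t=3: π = [0.2747, 0.2532, 0.2500, 0.2222], E[r] = 2.4443, γ^t·E[r] = 1.251500, running G = 7.266500
t=4: π = [0.2747, 0.2531, 0.2500, 0.2222], E[r] = 2.4445, γ^t·E[r] = 1.001250, running G = 8.267750
t=5: π = [0.2747, 0.2531, 0.2500, 0.2222], E[r] = 2.4444, γ^t·E[r] = 0.800995, running G = 9.068745
t=6: π = [0.2747, 0.2531, 0.2500, 0.2222], E[r] = 2.4444, γ^t·E[r] = 0.640797, running G = 9.709542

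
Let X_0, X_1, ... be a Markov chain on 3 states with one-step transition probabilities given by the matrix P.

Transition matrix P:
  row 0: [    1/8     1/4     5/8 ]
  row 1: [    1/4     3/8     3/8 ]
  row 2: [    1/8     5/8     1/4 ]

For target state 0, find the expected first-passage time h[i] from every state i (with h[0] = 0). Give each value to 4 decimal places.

First-step conditioning: h[0] = 0; for i ≠ 0, h[i] = 1 + Σ_k P[i][k]·h[k].
  h[1] = 1 + 3/8·h[1] + 3/8·h[2]
  h[2] = 1 + 5/8·h[1] + 1/4·h[2]
Solving the 2×2 linear system over states ≠ 0 gives exactly h = [0, 24/5, 16/3] (h[0] = 0 is the target).

h = [0.0000, 4.8000, 5.3333]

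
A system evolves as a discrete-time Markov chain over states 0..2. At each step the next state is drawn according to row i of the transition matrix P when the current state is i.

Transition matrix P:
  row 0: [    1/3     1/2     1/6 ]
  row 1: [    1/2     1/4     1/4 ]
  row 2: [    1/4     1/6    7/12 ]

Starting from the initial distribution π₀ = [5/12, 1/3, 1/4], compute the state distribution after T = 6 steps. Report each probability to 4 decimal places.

π = [0.3579, 0.3120, 0.3301]

t=0: π = [0.4167, 0.3333, 0.2500]
t=1: π = [0.3681, 0.3333, 0.2986]
t=2: π = [0.3640, 0.3171, 0.3189]
t=3: π = [0.3596, 0.3144, 0.3260]
t=4: π = [0.3586, 0.3127, 0.3287]
t=5: π = [0.3581, 0.3123, 0.3297]
t=6: π = [0.3579, 0.3120, 0.3301]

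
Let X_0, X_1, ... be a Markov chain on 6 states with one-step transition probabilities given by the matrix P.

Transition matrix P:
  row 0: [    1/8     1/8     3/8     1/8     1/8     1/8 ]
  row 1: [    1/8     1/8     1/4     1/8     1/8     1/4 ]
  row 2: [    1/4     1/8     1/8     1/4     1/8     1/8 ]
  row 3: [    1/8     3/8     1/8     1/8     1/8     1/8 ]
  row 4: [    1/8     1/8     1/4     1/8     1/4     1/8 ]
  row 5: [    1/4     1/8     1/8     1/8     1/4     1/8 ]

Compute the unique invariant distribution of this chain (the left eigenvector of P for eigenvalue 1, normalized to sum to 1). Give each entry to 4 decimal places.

Balance equations π_j = Σ_i π_i·P[i][j]:
  π_0 = 1/8·π_0 + 1/8·π_1 + 1/4·π_2 + 1/8·π_3 + 1/8·π_4 + 1/4·π_5
  π_1 = 1/8·π_0 + 1/8·π_1 + 1/8·π_2 + 3/8·π_3 + 1/8·π_4 + 1/8·π_5
  π_2 = 3/8·π_0 + 1/4·π_1 + 1/8·π_2 + 1/8·π_3 + 1/4·π_4 + 1/8·π_5
  π_3 = 1/8·π_0 + 1/8·π_1 + 1/4·π_2 + 1/8·π_3 + 1/8·π_4 + 1/8·π_5
  π_4 = 1/8·π_0 + 1/8·π_1 + 1/8·π_2 + 1/8·π_3 + 1/4·π_4 + 1/4·π_5
  normalize: π_0 + π_1 + π_2 + π_3 + π_4 + π_5 = 1
Solving the linear system gives exactly π = [6239/36878, 3001/18439, 3837/18439, 5569/36878, 3017/18439, 2680/18439].

π = [0.1692, 0.1628, 0.2081, 0.1510, 0.1636, 0.1453]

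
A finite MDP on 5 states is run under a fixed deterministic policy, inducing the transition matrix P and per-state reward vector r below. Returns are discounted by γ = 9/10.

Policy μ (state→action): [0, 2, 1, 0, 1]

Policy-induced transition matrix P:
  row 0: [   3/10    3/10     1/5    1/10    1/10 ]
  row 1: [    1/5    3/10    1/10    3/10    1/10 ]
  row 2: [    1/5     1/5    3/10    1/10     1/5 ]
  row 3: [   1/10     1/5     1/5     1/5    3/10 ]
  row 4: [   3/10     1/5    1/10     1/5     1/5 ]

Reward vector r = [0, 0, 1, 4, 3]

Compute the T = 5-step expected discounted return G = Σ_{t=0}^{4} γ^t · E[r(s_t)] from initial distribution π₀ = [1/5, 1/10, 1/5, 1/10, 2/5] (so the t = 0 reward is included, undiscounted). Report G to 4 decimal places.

G = 6.1691

t=0: π = [0.2000, 0.1000, 0.2000, 0.1000, 0.4000], E[r] = 1.8000, γ^t·E[r] = 1.800000, running G = 1.800000
t=1: π = [0.2500, 0.2300, 0.1700, 0.1700, 0.1800], E[r] = 1.3900, γ^t·E[r] = 1.251000, running G = 3.051000
t=2: π = [0.2260, 0.2480, 0.1760, 0.1810, 0.1690], E[r] = 1.4070, γ^t·E[r] = 1.139670, running G = 4.190670
t=3: π = [0.2214, 0.2474, 0.1759, 0.1846, 0.1707], E[r] = 1.4264, γ^t·E[r] = 1.039846, running G = 5.230516
t=4: π = [0.2208, 0.2469, 0.1758, 0.1850, 0.1716], E[r] = 1.4306, γ^t·E[r] = 0.938590, running G = 6.169106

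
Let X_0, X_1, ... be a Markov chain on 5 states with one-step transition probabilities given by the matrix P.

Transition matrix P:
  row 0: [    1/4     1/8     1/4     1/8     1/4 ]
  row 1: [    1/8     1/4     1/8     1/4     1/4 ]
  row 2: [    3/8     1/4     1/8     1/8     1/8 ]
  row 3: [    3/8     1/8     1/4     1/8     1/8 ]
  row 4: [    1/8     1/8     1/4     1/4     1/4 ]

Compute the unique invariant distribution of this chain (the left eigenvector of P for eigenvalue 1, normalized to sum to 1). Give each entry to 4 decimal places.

Balance equations π_j = Σ_i π_i·P[i][j]:
  π_0 = 1/4·π_0 + 1/8·π_1 + 3/8·π_2 + 3/8·π_3 + 1/8·π_4
  π_1 = 1/8·π_0 + 1/4·π_1 + 1/4·π_2 + 1/8·π_3 + 1/8·π_4
  π_2 = 1/4·π_0 + 1/8·π_1 + 1/8·π_2 + 1/4·π_3 + 1/4·π_4
  π_3 = 1/8·π_0 + 1/4·π_1 + 1/8·π_2 + 1/8·π_3 + 1/4·π_4
  normalize: π_0 + π_1 + π_2 + π_3 + π_4 = 1
Solving the linear system gives exactly π = [1/4, 11/64, 13/64, 11/64, 13/64].

π = [0.2500, 0.1719, 0.2031, 0.1719, 0.2031]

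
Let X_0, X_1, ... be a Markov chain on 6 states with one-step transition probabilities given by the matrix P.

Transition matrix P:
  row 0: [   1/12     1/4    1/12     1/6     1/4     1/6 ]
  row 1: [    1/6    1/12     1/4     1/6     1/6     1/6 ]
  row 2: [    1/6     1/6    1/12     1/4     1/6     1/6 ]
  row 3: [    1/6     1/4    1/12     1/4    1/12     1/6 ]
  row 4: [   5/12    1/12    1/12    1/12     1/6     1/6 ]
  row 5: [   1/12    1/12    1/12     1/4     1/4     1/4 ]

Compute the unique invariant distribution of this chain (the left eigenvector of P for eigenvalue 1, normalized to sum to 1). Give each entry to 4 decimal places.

Balance equations π_j = Σ_i π_i·P[i][j]:
  π_0 = 1/12·π_0 + 1/6·π_1 + 1/6·π_2 + 1/6·π_3 + 5/12·π_4 + 1/12·π_5
  π_1 = 1/4·π_0 + 1/12·π_1 + 1/6·π_2 + 1/4·π_3 + 1/12·π_4 + 1/12·π_5
  π_2 = 1/12·π_0 + 1/4·π_1 + 1/12·π_2 + 1/12·π_3 + 1/12·π_4 + 1/12·π_5
  π_3 = 1/6·π_0 + 1/6·π_1 + 1/4·π_2 + 1/4·π_3 + 1/12·π_4 + 1/4·π_5
  π_4 = 1/4·π_0 + 1/6·π_1 + 1/6·π_2 + 1/12·π_3 + 1/6·π_4 + 1/4·π_5
  normalize: π_0 + π_1 + π_2 + π_3 + π_4 + π_5 = 1
Solving the linear system gives exactly π = [47257/260194, 40243/260194, 14195/130097, 49909/260194, 47087/260194, 2/11].

π = [0.1816, 0.1547, 0.1091, 0.1918, 0.1810, 0.1818]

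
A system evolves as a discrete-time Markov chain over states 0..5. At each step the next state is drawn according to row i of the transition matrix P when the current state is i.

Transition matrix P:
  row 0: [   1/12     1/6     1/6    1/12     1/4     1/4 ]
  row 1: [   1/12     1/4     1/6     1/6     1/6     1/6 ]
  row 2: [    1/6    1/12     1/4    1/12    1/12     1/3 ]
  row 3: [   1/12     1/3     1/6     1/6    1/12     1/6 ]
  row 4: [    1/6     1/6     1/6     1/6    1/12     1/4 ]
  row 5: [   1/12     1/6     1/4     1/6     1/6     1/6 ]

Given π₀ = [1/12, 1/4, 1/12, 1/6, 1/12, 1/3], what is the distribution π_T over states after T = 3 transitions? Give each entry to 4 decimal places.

π = [0.1111, 0.1897, 0.2017, 0.1407, 0.1365, 0.2204]

t=0: π = [0.0833, 0.2500, 0.0833, 0.1667, 0.0833, 0.3333]
t=1: π = [0.0972, 0.2083, 0.2014, 0.1528, 0.1458, 0.1944]
t=2: π = [0.1123, 0.1927, 0.1997, 0.1418, 0.1331, 0.2205]
t=3: π = [0.1111, 0.1897, 0.2017, 0.1407, 0.1365, 0.2204]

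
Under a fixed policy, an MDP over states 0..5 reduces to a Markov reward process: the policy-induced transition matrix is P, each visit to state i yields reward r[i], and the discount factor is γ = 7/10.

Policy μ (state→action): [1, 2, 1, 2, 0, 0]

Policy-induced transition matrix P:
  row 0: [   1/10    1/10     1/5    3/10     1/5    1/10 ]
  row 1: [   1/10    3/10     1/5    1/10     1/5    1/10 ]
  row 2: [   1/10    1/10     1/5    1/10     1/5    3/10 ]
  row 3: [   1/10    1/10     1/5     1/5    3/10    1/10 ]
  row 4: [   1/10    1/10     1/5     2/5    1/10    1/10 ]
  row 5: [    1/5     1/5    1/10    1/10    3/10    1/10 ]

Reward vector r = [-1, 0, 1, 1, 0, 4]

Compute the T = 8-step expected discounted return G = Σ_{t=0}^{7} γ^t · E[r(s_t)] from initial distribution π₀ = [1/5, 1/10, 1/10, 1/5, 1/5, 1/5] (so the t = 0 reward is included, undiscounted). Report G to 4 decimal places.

G = 2.6287

t=0: π = [0.2000, 0.1000, 0.1000, 0.2000, 0.2000, 0.2000], E[r] = 0.9000, γ^t·E[r] = 0.900000, running G = 0.900000
t=1: π = [0.1200, 0.1400, 0.1800, 0.2200, 0.2200, 0.1200], E[r] = 0.7600, γ^t·E[r] = 0.532000, running G = 1.432000
t=2: π = [0.1120, 0.1400, 0.1880, 0.2120, 0.2120, 0.1360], E[r] = 0.8320, γ^t·E[r] = 0.407680, running G = 1.839680
t=3: π = [0.1136, 0.1416, 0.1864, 0.2072, 0.2136, 0.1376], E[r] = 0.8304, γ^t·E[r] = 0.284827, running G = 2.124507
t=4: π = [0.1138, 0.1421, 0.1862, 0.2075, 0.2131, 0.1373], E[r] = 0.8291, γ^t·E[r] = 0.199072, running G = 2.323579
t=5: π = [0.1137, 0.1421, 0.1863, 0.2074, 0.2132, 0.1372], E[r] = 0.8290, γ^t·E[r] = 0.139326, running G = 2.462905
t=6: π = [0.1137, 0.1422, 0.1863, 0.2074, 0.2132, 0.1373], E[r] = 0.8290, γ^t·E[r] = 0.097532, running G = 2.560437
t=7: π = [0.1137, 0.1422, 0.1863, 0.2074, 0.2132, 0.1373], E[r] = 0.8290, γ^t·E[r] = 0.068272, running G = 2.628709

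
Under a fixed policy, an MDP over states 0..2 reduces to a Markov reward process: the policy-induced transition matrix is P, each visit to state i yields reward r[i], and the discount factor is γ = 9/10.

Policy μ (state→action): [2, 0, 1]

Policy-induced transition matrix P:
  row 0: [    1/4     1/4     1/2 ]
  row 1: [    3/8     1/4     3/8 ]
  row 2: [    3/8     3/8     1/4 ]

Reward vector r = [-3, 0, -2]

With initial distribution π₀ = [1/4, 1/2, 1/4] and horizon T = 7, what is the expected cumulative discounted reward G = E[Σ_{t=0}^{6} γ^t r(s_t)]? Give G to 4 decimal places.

t=0: π = [0.2500, 0.5000, 0.2500], E[r] = -1.2500, γ^t·E[r] = -1.250000, running G = -1.250000
t=1: π = [0.3438, 0.2813, 0.3750], E[r] = -1.7813, γ^t·E[r] = -1.603125, running G = -2.853125
t=2: π = [0.3320, 0.2969, 0.3711], E[r] = -1.7383, γ^t·E[r] = -1.408008, running G = -4.261133
t=3: π = [0.3335, 0.2964, 0.3701], E[r] = -1.7407, γ^t·E[r] = -1.268987, running G = -5.530120
t=4: π = [0.3333, 0.2963, 0.3704], E[r] = -1.7408, γ^t·E[r] = -1.142128, running G = -6.672248
t=5: π = [0.3333, 0.2963, 0.3704], E[r] = -1.7407, γ^t·E[r] = -1.027884, running G = -7.700132
t=6: π = [0.3333, 0.2963, 0.3704], E[r] = -1.7407, γ^t·E[r] = -0.925102, running G = -8.625234

G = -8.6252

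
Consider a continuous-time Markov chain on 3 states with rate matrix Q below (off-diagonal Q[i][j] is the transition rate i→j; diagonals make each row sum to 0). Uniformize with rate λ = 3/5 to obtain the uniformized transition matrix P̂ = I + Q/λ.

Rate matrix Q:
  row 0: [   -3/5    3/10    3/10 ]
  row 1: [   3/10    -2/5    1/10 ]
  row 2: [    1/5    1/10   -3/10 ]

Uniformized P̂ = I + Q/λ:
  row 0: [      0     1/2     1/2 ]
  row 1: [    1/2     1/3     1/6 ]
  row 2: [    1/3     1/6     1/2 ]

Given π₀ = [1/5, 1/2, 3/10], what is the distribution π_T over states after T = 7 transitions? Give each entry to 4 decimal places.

π = [0.2898, 0.3156, 0.3946]

t=0: π = [0.2000, 0.5000, 0.3000]
t=1: π = [0.3500, 0.3167, 0.3333]
t=2: π = [0.2694, 0.3361, 0.3944]
t=3: π = [0.2995, 0.3125, 0.3880]
t=4: π = [0.2856, 0.3186, 0.3958]
t=5: π = [0.2912, 0.3150, 0.3938]
t=6: π = [0.2887, 0.3162, 0.3950]
t=7: π = [0.2898, 0.3156, 0.3946]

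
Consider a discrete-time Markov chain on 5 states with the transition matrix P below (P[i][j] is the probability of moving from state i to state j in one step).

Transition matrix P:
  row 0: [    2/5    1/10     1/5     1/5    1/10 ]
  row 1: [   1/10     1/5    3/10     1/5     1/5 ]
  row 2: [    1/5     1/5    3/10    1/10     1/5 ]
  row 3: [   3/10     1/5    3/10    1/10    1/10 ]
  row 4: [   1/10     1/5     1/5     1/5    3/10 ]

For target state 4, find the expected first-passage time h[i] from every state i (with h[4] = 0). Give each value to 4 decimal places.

h = [7.0691, 6.1875, 6.2033, 6.9102, 0.0000]

First-step conditioning: h[4] = 0; for i ≠ 4, h[i] = 1 + Σ_k P[i][k]·h[k].
  h[0] = 1 + 2/5·h[0] + 1/10·h[1] + 1/5·h[2] + 1/5·h[3]
  h[1] = 1 + 1/10·h[0] + 1/5·h[1] + 3/10·h[2] + 1/5·h[3]
  h[2] = 1 + 1/5·h[0] + 1/5·h[1] + 3/10·h[2] + 1/10·h[3]
  h[3] = 1 + 3/10·h[0] + 1/5·h[1] + 3/10·h[2] + 1/10·h[3]
Solving the 4×4 linear system over states ≠ 4 gives exactly h = [8900/1259, 7790/1259, 7810/1259, 8700/1259, 0] (h[4] = 0 is the target).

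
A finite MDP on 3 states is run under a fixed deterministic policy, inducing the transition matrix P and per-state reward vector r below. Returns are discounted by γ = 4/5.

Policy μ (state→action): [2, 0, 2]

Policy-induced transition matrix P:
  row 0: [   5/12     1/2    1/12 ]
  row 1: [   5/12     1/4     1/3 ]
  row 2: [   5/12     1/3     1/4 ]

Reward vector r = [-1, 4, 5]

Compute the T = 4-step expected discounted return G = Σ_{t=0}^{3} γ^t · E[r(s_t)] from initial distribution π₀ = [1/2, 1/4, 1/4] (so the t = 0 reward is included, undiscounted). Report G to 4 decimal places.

t=0: π = [0.5000, 0.2500, 0.2500], E[r] = 1.7500, γ^t·E[r] = 1.750000, running G = 1.750000
t=1: π = [0.4167, 0.3958, 0.1875], E[r] = 2.1042, γ^t·E[r] = 1.683333, running G = 3.433333
t=2: π = [0.4167, 0.3698, 0.2135], E[r] = 2.1302, γ^t·E[r] = 1.363333, running G = 4.796667
t=3: π = [0.4167, 0.3720, 0.2114], E[r] = 2.1280, γ^t·E[r] = 1.089556, running G = 5.886222

G = 5.8862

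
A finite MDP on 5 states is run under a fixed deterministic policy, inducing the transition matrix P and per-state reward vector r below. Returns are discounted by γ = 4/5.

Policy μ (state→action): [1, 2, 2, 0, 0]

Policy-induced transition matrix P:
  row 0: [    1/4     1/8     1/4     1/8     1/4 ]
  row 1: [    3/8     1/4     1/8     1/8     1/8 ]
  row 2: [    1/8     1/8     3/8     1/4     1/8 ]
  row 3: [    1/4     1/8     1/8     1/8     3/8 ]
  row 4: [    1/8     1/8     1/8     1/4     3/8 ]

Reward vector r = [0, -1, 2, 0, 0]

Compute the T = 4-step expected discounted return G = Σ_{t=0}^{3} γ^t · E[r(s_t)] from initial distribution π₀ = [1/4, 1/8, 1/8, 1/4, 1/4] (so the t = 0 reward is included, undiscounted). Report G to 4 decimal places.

G = 0.6089

t=0: π = [0.2500, 0.1250, 0.1250, 0.2500, 0.2500], E[r] = 0.1250, γ^t·E[r] = 0.125000, running G = 0.125000
t=1: π = [0.2188, 0.1406, 0.1875, 0.1719, 0.2813], E[r] = 0.2344, γ^t·E[r] = 0.187500, running G = 0.312500
t=2: π = [0.2090, 0.1426, 0.1992, 0.1836, 0.2656], E[r] = 0.2559, γ^t·E[r] = 0.163750, running G = 0.476250
t=3: π = [0.2097, 0.1428, 0.2009, 0.1831, 0.2634], E[r] = 0.2590, γ^t·E[r] = 0.132625, running G = 0.608875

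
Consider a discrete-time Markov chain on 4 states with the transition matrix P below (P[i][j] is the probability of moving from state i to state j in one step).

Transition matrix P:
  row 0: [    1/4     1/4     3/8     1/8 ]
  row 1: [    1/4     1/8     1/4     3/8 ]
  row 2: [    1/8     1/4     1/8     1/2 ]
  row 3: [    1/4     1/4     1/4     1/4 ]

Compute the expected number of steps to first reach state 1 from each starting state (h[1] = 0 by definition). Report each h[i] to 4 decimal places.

h = [4.0000, 0.0000, 4.0000, 4.0000]

First-step conditioning: h[1] = 0; for i ≠ 1, h[i] = 1 + Σ_k P[i][k]·h[k].
  h[0] = 1 + 1/4·h[0] + 3/8·h[2] + 1/8·h[3]
  h[2] = 1 + 1/8·h[0] + 1/8·h[2] + 1/2·h[3]
  h[3] = 1 + 1/4·h[0] + 1/4·h[2] + 1/4·h[3]
Solving the 3×3 linear system over states ≠ 1 gives exactly h = [4, 0, 4, 4] (h[1] = 0 is the target).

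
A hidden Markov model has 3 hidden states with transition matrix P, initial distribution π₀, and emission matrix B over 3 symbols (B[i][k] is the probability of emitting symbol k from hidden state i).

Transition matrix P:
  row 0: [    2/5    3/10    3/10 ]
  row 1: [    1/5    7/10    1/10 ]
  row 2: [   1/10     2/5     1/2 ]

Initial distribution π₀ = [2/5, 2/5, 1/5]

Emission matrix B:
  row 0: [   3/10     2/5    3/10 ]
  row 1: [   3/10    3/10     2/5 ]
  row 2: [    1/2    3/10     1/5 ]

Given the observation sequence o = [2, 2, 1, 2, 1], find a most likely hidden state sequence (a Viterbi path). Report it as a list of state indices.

path = [1, 1, 1, 1, 1]

t=0: δ = [1.200e-01, 1.600e-01, 4.000e-02]  (obs o_0=2)
t=1: δ = [1.440e-02, 4.480e-02, 7.200e-03]  ψ = [0, 1, 0]  (obs o_1=2)
t=2: δ = [3.584e-03, 9.408e-03, 1.344e-03]  ψ = [1, 1, 1]  (obs o_2=1)
t=3: δ = [5.645e-04, 2.634e-03, 2.150e-04]  ψ = [1, 1, 0]  (obs o_3=2)
t=4: δ = [2.107e-04, 5.532e-04, 7.903e-05]  ψ = [1, 1, 1]  (obs o_4=1)
backtrack: best end state = 1; path = [1, 1, 1, 1, 1]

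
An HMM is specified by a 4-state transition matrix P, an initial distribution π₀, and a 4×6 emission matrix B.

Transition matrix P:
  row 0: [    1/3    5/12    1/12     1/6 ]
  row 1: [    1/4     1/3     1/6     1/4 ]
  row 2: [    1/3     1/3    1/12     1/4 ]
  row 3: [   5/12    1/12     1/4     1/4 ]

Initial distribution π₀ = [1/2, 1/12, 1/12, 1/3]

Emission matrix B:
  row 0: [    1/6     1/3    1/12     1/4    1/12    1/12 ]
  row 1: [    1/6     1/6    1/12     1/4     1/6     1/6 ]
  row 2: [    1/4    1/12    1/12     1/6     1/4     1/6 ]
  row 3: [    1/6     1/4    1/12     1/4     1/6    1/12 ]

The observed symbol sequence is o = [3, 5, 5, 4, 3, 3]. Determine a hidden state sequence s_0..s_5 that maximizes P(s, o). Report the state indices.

t=0: δ = [1.250e-01, 2.083e-02, 1.389e-02, 8.333e-02]  (obs o_0=3)
t=1: δ = [3.472e-03, 8.681e-03, 3.472e-03, 1.736e-03]  ψ = [0, 0, 3, 0]  (obs o_1=5)
t=2: δ = [1.808e-04, 4.823e-04, 2.411e-04, 1.808e-04]  ψ = [1, 1, 1, 1]  (obs o_2=5)
t=3: δ = [1.005e-05, 2.679e-05, 2.009e-05, 2.009e-05]  ψ = [1, 1, 1, 1]  (obs o_3=4)
t=4: δ = [2.093e-06, 2.233e-06, 8.372e-07, 1.674e-06]  ψ = [3, 1, 3, 1]  (obs o_4=3)
t=5: δ = [1.744e-07, 2.180e-07, 6.977e-08, 1.395e-07]  ψ = [0, 0, 3, 1]  (obs o_5=3)
backtrack: best end state = 1; path = [0, 1, 1, 3, 0, 1]

path = [0, 1, 1, 3, 0, 1]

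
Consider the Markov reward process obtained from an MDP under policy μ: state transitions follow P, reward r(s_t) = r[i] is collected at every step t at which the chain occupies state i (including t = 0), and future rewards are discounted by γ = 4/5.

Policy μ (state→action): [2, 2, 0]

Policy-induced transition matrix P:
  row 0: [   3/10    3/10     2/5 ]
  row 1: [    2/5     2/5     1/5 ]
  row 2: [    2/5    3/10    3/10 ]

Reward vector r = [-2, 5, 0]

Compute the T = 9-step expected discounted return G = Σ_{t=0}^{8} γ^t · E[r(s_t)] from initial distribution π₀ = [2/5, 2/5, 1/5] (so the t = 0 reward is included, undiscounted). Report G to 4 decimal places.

t=0: π = [0.4000, 0.4000, 0.2000], E[r] = 1.2000, γ^t·E[r] = 1.200000, running G = 1.200000
t=1: π = [0.3600, 0.3400, 0.3000], E[r] = 0.9800, γ^t·E[r] = 0.784000, running G = 1.984000
t=2: π = [0.3640, 0.3340, 0.3020], E[r] = 0.9420, γ^t·E[r] = 0.602880, running G = 2.586880
t=3: π = [0.3636, 0.3334, 0.3030], E[r] = 0.9398, γ^t·E[r] = 0.481178, running G = 3.068058
t=4: π = [0.3636, 0.3333, 0.3030], E[r] = 0.9394, γ^t·E[r] = 0.384786, running G = 3.452844
t=5: π = [0.3636, 0.3333, 0.3030], E[r] = 0.9394, γ^t·E[r] = 0.307822, running G = 3.760666
t=6: π = [0.3636, 0.3333, 0.3030], E[r] = 0.9394, γ^t·E[r] = 0.246257, running G = 4.006923
t=7: π = [0.3636, 0.3333, 0.3030], E[r] = 0.9394, γ^t·E[r] = 0.197005, running G = 4.203928
t=8: π = [0.3636, 0.3333, 0.3030], E[r] = 0.9394, γ^t·E[r] = 0.157604, running G = 4.361532

G = 4.3615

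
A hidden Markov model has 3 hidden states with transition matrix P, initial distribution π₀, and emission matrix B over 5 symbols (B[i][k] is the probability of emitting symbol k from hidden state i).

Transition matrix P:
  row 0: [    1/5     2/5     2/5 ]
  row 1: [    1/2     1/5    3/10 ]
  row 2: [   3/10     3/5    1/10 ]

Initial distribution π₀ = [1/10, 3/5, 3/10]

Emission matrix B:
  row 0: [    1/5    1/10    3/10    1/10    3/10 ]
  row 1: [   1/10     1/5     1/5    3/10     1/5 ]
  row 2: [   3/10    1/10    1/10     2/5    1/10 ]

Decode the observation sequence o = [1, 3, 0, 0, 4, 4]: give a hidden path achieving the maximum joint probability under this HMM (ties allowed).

path = [1, 2, 0, 2, 1, 0]

t=0: δ = [1.000e-02, 1.200e-01, 3.000e-02]  (obs o_0=1)
t=1: δ = [6.000e-03, 7.200e-03, 1.440e-02]  ψ = [1, 1, 1]  (obs o_1=3)
t=2: δ = [8.640e-04, 8.640e-04, 7.200e-04]  ψ = [2, 2, 0]  (obs o_2=0)
t=3: δ = [8.640e-05, 4.320e-05, 1.037e-04]  ψ = [1, 2, 0]  (obs o_3=0)
t=4: δ = [9.331e-06, 1.244e-05, 3.456e-06]  ψ = [2, 2, 0]  (obs o_4=4)
t=5: δ = [1.866e-06, 7.465e-07, 3.732e-07]  ψ = [1, 0, 0]  (obs o_5=4)
backtrack: best end state = 0; path = [1, 2, 0, 2, 1, 0]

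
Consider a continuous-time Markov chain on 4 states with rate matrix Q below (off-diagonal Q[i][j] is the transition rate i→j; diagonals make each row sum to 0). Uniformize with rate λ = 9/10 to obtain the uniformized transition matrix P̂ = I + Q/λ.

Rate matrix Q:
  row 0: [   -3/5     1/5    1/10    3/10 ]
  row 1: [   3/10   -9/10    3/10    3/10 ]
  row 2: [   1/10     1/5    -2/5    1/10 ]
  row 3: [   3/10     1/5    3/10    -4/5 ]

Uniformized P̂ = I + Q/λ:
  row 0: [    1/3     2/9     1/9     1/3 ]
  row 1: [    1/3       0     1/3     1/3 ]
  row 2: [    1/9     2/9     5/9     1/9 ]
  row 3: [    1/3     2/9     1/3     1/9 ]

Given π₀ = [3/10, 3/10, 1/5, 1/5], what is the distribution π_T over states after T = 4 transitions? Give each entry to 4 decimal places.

π = [0.2556, 0.1821, 0.3537, 0.2086]

t=0: π = [0.3000, 0.3000, 0.2000, 0.2000]
t=1: π = [0.2889, 0.1556, 0.3111, 0.2444]
t=2: π = [0.2642, 0.1877, 0.3383, 0.2099]
t=3: π = [0.2582, 0.1805, 0.3498, 0.2115]
t=4: π = [0.2556, 0.1821, 0.3537, 0.2086]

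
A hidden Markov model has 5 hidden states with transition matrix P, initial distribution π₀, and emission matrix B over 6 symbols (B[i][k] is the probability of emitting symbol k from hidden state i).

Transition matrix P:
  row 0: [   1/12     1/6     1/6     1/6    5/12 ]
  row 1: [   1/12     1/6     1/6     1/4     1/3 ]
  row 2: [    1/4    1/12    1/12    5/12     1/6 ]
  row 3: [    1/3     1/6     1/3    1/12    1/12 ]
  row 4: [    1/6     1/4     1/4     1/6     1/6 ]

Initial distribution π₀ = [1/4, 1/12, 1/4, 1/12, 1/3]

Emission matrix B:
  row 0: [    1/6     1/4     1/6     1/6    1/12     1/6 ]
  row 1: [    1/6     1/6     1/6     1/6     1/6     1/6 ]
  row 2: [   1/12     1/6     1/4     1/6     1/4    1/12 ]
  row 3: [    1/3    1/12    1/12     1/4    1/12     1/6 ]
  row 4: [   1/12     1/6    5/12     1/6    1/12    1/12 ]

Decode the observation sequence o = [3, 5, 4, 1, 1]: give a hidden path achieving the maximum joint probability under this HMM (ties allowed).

t=0: δ = [4.167e-02, 1.389e-02, 4.167e-02, 2.083e-02, 5.556e-02]  (obs o_0=3)
t=1: δ = [1.736e-03, 2.315e-03, 1.157e-03, 2.894e-03, 1.447e-03]  ψ = [2, 4, 4, 2, 0]  (obs o_1=5)
t=2: δ = [8.038e-05, 8.038e-05, 2.411e-04, 4.823e-05, 6.430e-05]  ψ = [3, 3, 3, 1, 1]  (obs o_2=4)
t=3: δ = [1.507e-05, 3.349e-06, 3.349e-06, 8.372e-06, 6.698e-06]  ψ = [2, 2, 2, 2, 2]  (obs o_3=1)
t=4: δ = [6.977e-07, 4.186e-07, 4.651e-07, 2.093e-07, 1.047e-06]  ψ = [3, 0, 3, 0, 0]  (obs o_4=1)
backtrack: best end state = 4; path = [2, 3, 2, 0, 4]

path = [2, 3, 2, 0, 4]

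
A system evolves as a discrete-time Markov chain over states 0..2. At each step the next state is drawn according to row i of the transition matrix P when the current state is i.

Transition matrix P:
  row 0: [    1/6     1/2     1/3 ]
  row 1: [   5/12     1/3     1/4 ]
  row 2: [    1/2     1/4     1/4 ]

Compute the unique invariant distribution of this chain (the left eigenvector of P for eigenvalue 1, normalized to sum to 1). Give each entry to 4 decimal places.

Balance equations π_j = Σ_i π_i·P[i][j]:
  π_0 = 1/6·π_0 + 5/12·π_1 + 1/2·π_2
  π_1 = 1/2·π_0 + 1/3·π_1 + 1/4·π_2
  normalize: π_0 + π_1 + π_2 = 1
Solving the linear system gives exactly π = [63/179, 66/179, 50/179].

π = [0.3520, 0.3687, 0.2793]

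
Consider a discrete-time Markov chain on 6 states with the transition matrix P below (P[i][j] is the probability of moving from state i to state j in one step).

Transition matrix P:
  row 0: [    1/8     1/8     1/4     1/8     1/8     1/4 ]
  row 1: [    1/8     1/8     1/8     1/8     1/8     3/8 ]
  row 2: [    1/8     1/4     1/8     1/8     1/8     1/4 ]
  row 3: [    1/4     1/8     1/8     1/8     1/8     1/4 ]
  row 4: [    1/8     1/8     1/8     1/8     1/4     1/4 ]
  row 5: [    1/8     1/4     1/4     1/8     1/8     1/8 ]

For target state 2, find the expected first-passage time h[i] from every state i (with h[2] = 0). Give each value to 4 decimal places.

First-step conditioning: h[2] = 0; for i ≠ 2, h[i] = 1 + Σ_k P[i][k]·h[k].
  h[0] = 1 + 1/8·h[0] + 1/8·h[1] + 1/8·h[3] + 1/8·h[4] + 1/4·h[5]
  h[1] = 1 + 1/8·h[0] + 1/8·h[1] + 1/8·h[3] + 1/8·h[4] + 3/8·h[5]
  h[3] = 1 + 1/4·h[0] + 1/8·h[1] + 1/8·h[3] + 1/8·h[4] + 1/4·h[5]
  h[4] = 1 + 1/8·h[0] + 1/8·h[1] + 1/8·h[3] + 1/4·h[4] + 1/4·h[5]
  h[5] = 1 + 1/8·h[0] + 1/4·h[1] + 1/8·h[3] + 1/8·h[4] + 1/8·h[5]
Solving the 5×5 linear system over states ≠ 2 gives exactly h = [31808/6271, 35840/6271, 0, 35784/6271, 36352/6271, 32256/6271] (h[2] = 0 is the target).

h = [5.0722, 5.7152, 0.0000, 5.7063, 5.7968, 5.1437]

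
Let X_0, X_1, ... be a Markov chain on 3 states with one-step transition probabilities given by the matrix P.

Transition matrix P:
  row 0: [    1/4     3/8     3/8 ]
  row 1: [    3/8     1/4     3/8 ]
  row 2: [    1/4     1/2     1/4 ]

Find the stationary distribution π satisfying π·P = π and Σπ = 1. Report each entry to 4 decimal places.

Balance equations π_j = Σ_i π_i·P[i][j]:
  π_0 = 1/4·π_0 + 3/8·π_1 + 1/4·π_2
  π_1 = 3/8·π_0 + 1/4·π_1 + 1/2·π_2
  normalize: π_0 + π_1 + π_2 = 1
Solving the linear system gives exactly π = [8/27, 10/27, 1/3].

π = [0.2963, 0.3704, 0.3333]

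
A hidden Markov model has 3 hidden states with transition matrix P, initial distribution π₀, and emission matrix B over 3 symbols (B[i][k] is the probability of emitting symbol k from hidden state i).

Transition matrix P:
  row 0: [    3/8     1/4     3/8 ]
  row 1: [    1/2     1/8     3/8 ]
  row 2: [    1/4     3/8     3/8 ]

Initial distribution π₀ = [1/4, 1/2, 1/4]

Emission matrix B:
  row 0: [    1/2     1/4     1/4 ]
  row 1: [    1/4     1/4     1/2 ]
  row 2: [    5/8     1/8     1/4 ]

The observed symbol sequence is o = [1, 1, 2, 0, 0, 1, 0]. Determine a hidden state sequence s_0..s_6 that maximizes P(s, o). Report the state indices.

t=0: δ = [6.250e-02, 1.250e-01, 3.125e-02]  (obs o_0=1)
t=1: δ = [1.562e-02, 3.906e-03, 5.859e-03]  ψ = [1, 0, 1]  (obs o_1=1)
t=2: δ = [1.465e-03, 1.953e-03, 1.465e-03]  ψ = [0, 0, 0]  (obs o_2=2)
t=3: δ = [4.883e-04, 1.373e-04, 4.578e-04]  ψ = [1, 2, 1]  (obs o_3=0)
t=4: δ = [9.155e-05, 4.292e-05, 1.144e-04]  ψ = [0, 2, 0]  (obs o_4=0)
t=5: δ = [8.583e-06, 1.073e-05, 5.364e-06]  ψ = [0, 2, 2]  (obs o_5=1)
t=6: δ = [2.682e-06, 5.364e-07, 2.515e-06]  ψ = [1, 0, 1]  (obs o_6=0)
backtrack: best end state = 0; path = [1, 0, 1, 0, 2, 1, 0]

path = [1, 0, 1, 0, 2, 1, 0]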